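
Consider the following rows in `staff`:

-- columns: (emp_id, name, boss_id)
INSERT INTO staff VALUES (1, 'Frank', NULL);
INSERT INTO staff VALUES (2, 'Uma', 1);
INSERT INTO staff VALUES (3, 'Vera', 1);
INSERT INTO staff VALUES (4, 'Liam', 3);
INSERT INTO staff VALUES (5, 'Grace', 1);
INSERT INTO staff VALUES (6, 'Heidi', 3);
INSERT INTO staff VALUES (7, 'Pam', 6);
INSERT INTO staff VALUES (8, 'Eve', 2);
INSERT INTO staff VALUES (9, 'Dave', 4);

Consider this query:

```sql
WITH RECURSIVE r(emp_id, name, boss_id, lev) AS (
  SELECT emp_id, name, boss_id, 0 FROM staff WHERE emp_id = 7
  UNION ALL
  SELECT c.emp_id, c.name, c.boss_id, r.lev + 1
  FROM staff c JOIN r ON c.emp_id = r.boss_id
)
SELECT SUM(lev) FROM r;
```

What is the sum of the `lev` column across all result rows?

6

Base: emp_id=7 (Pam), boss_id=6, lev 0.
Iteration 1: join on emp_id=6 -> Heidi (id 6, boss_id=3, lev 1).
Iteration 2: join on emp_id=3 -> Vera (id 3, boss_id=1, lev 2).
Iteration 3: join on emp_id=1 -> Frank (id 1, boss_id=NULL, lev 3).
Iteration 4: boss_id is NULL; no match; recursion stops.
SUM(lev) = 0 + 1 + 2 + 3 = 6.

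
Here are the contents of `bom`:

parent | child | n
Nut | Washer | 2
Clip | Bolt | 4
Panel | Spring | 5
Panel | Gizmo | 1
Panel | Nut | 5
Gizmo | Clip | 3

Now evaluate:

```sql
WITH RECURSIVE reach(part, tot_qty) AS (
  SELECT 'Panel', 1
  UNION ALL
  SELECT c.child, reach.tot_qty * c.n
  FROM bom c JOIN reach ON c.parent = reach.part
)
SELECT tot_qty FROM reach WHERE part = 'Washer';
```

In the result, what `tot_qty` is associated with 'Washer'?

Base: (Panel, tot_qty=1).
Iteration 1: components of {Panel} -> Gizmo = 1*1 = 1, Nut = 1*5 = 5, Spring = 1*5 = 5.
Iteration 2: components of {Gizmo,Nut,Spring} -> Clip = 1*3 = 3, Washer = 5*2 = 10.
Iteration 3: components of {Clip,Washer} -> Bolt = 3*4 = 12.
Iteration 4: no further components; recursion stops.

10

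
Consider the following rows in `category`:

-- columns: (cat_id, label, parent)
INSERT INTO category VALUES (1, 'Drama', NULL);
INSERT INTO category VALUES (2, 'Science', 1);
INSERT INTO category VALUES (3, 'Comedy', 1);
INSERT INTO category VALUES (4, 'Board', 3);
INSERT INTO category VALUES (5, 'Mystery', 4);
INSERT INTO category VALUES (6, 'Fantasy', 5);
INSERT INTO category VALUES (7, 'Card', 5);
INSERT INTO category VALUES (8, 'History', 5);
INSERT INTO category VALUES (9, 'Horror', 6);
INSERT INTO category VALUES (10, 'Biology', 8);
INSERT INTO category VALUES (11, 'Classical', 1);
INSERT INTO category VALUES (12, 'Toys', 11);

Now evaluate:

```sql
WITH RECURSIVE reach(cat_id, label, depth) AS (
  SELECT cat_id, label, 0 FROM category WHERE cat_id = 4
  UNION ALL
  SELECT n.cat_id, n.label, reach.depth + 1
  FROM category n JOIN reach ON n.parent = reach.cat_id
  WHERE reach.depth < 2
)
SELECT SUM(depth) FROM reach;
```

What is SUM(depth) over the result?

7

Base: cat_id=4 (Board) at depth 0.
Iteration 1: rows with parent in {4} -> Mystery (id 5, depth 1).
Iteration 2: rows with parent in {5} -> Fantasy (id 6, depth 2), Card (id 7, depth 2), History (id 8, depth 2).
Iteration 3: depth < 2 fails for all current rows; recursion stops.
SUM(depth) = 0 + 1 + 2 + 2 + 2 = 7.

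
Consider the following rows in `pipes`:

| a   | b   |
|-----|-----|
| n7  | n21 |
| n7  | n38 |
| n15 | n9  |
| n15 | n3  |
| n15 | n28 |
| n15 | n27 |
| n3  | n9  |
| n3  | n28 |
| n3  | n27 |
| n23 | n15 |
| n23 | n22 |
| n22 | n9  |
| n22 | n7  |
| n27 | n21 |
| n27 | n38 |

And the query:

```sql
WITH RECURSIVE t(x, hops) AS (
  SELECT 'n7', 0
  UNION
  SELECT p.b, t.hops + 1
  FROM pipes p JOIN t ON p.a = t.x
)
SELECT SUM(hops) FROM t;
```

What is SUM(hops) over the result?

2

Base: (n7, hops=0).
Iteration 1: edges from {n7} -> (n21, hops=1), (n38, hops=1).
Iteration 2: no outgoing edges from {n21,n38}; recursion stops.
SUM(hops) = 0 + 1 + 1 = 2.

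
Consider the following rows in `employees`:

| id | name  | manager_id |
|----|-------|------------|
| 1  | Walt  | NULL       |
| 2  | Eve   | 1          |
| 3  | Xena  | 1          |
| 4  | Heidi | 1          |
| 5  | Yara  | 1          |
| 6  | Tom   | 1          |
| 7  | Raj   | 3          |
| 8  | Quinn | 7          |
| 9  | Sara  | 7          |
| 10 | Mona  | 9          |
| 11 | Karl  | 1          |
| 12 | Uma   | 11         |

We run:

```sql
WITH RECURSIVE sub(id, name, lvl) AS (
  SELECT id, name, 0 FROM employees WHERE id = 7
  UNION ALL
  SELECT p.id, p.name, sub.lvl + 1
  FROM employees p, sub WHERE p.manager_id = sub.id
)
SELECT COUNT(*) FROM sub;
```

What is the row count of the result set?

4

Base: id=7 (Raj) at lvl 0.
Iteration 1: rows with manager_id in {7} -> Quinn (id 8, lvl 1), Sara (id 9, lvl 1).
Iteration 2: rows with manager_id in {8,9} -> Mona (id 10, lvl 2).
Iteration 3: no rows with manager_id in {10}; recursion stops.
Total rows emitted: 4.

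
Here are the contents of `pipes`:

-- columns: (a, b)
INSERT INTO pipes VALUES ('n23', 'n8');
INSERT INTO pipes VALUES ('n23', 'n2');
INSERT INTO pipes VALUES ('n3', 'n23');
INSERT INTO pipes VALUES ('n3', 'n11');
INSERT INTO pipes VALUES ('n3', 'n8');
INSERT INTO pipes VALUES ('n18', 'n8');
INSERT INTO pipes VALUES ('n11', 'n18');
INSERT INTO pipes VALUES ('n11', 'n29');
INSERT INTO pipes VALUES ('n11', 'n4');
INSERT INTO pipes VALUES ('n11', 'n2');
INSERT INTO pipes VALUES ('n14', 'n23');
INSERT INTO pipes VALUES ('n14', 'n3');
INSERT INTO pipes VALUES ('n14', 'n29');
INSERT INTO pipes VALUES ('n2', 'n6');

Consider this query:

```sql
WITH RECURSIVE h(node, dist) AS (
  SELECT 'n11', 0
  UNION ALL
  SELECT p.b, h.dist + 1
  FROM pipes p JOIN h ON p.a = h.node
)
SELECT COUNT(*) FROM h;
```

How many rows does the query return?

7

Base: (n11, dist=0).
Iteration 1: edges from {n11} -> (n18, dist=1), (n2, dist=1), (n29, dist=1), (n4, dist=1).
Iteration 2: edges from {n18,n2,n29,n4} -> (n6, dist=2), (n8, dist=2).
Iteration 3: no outgoing edges from {n6,n8}; recursion stops.
Total rows emitted: 7.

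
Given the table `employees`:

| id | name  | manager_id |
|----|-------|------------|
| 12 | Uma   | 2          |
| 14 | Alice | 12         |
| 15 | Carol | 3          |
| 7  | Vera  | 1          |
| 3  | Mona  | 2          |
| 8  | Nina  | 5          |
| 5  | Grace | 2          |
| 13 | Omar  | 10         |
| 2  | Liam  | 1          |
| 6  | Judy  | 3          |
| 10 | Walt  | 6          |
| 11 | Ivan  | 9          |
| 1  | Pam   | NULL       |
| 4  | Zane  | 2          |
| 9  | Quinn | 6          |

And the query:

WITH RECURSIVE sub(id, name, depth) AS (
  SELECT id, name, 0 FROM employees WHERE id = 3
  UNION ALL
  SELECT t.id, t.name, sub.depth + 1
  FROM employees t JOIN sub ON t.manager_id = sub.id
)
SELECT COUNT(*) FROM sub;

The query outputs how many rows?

7

Base: id=3 (Mona) at depth 0.
Iteration 1: rows with manager_id in {3} -> Judy (id 6, depth 1), Carol (id 15, depth 1).
Iteration 2: rows with manager_id in {6,15} -> Quinn (id 9, depth 2), Walt (id 10, depth 2).
Iteration 3: rows with manager_id in {9,10} -> Ivan (id 11, depth 3), Omar (id 13, depth 3).
Iteration 4: no rows with manager_id in {11,13}; recursion stops.
Total rows emitted: 7.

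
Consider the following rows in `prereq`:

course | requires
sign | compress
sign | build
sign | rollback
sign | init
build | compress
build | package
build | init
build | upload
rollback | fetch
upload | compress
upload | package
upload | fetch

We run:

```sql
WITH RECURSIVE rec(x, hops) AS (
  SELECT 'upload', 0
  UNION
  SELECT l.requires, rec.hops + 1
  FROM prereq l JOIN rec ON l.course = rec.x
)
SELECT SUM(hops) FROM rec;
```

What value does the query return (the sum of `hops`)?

3

Base: (upload, hops=0).
Iteration 1: edges from {upload} -> (compress, hops=1), (fetch, hops=1), (package, hops=1).
Iteration 2: no outgoing edges from {compress,fetch,package}; recursion stops.
SUM(hops) = 0 + 1 + 1 + 1 = 3.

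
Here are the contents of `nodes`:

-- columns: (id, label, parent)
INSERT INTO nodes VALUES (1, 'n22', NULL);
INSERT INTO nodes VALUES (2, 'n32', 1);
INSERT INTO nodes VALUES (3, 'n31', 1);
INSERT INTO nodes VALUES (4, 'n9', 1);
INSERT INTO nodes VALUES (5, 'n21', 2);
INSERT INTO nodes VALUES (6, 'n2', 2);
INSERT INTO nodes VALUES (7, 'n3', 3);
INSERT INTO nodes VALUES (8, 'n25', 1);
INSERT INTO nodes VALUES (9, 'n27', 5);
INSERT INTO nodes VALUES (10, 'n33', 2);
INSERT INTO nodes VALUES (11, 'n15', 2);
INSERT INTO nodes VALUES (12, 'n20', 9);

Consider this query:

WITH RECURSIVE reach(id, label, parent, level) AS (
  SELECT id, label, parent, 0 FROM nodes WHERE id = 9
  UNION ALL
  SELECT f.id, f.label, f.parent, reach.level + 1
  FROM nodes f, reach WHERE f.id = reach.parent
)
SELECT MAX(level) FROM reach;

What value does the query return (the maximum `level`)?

Base: id=9 (n27), parent=5, level 0.
Iteration 1: join on id=5 -> n21 (id 5, parent=2, level 1).
Iteration 2: join on id=2 -> n32 (id 2, parent=1, level 2).
Iteration 3: join on id=1 -> n22 (id 1, parent=NULL, level 3).
Iteration 4: parent is NULL; no match; recursion stops.
level values: 0, 1, 2, 3; the maximum is 3.

3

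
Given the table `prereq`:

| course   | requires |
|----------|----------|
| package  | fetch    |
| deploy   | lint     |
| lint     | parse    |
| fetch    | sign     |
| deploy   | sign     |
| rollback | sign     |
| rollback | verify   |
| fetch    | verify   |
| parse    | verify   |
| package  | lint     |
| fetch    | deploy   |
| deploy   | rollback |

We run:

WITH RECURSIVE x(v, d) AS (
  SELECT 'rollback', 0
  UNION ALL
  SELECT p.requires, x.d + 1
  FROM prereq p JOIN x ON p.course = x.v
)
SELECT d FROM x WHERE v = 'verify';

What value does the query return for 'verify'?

1

Base: (rollback, d=0).
Iteration 1: edges from {rollback} -> (sign, d=1), (verify, d=1).
Iteration 2: no outgoing edges from {sign,verify}; recursion stops.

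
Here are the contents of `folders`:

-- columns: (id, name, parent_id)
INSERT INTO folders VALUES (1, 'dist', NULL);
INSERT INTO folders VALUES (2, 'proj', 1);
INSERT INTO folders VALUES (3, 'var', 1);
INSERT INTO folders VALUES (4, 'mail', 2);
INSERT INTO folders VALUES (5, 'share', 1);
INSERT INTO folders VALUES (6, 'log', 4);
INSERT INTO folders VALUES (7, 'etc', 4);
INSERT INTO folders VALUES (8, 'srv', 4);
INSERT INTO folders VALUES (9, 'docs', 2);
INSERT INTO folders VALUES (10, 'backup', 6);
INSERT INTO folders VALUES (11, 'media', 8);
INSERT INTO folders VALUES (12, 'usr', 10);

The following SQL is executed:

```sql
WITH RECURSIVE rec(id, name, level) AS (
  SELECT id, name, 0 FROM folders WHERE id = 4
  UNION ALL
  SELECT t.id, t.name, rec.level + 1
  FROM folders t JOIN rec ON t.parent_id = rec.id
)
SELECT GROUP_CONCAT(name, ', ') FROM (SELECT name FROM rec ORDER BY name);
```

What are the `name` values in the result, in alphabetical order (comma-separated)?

backup, etc, log, mail, media, srv, usr

Base: id=4 (mail) at level 0.
Iteration 1: rows with parent_id in {4} -> log (id 6, level 1), etc (id 7, level 1), srv (id 8, level 1).
Iteration 2: rows with parent_id in {6,7,8} -> backup (id 10, level 2), media (id 11, level 2).
Iteration 3: rows with parent_id in {10,11} -> usr (id 12, level 3).
Iteration 4: no rows with parent_id in {12}; recursion stops.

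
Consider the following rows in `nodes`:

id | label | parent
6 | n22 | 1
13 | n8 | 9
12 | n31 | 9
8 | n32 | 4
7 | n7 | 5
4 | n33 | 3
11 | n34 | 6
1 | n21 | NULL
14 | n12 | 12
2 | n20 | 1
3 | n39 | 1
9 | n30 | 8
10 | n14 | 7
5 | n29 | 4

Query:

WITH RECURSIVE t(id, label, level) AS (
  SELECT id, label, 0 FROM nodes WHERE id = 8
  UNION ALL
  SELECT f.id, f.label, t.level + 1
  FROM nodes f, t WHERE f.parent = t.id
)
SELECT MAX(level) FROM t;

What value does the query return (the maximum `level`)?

Base: id=8 (n32) at level 0.
Iteration 1: rows with parent in {8} -> n30 (id 9, level 1).
Iteration 2: rows with parent in {9} -> n31 (id 12, level 2), n8 (id 13, level 2).
Iteration 3: rows with parent in {12,13} -> n12 (id 14, level 3).
Iteration 4: no rows with parent in {14}; recursion stops.
level values: 0, 1, 2, 2, 3; the maximum is 3.

3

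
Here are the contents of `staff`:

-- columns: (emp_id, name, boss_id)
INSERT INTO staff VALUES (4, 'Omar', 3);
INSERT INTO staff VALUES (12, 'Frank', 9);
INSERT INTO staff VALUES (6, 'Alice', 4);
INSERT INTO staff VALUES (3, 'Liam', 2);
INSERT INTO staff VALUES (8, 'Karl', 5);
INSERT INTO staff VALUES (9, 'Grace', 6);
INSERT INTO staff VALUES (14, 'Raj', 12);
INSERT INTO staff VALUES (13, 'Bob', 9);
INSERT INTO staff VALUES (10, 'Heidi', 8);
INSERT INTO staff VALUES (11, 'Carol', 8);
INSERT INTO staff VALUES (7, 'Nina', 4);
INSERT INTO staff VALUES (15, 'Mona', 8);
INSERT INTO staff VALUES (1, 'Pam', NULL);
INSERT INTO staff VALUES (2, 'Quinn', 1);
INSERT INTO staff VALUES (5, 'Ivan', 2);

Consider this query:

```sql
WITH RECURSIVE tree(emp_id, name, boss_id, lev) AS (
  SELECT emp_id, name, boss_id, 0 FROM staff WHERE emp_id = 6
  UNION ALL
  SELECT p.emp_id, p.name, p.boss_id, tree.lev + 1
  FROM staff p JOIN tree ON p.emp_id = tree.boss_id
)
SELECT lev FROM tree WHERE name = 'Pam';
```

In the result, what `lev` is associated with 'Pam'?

Base: emp_id=6 (Alice), boss_id=4, lev 0.
Iteration 1: join on emp_id=4 -> Omar (id 4, boss_id=3, lev 1).
Iteration 2: join on emp_id=3 -> Liam (id 3, boss_id=2, lev 2).
Iteration 3: join on emp_id=2 -> Quinn (id 2, boss_id=1, lev 3).
Iteration 4: join on emp_id=1 -> Pam (id 1, boss_id=NULL, lev 4).
Iteration 5: boss_id is NULL; no match; recursion stops.

4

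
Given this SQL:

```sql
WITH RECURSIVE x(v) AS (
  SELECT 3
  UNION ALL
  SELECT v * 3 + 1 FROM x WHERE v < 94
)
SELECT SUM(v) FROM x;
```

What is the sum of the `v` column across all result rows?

138

Base: v=3.
Iteration 1: 3 < 94 holds -> v = 3 * 3 + 1 = 10.
Iteration 2: 10 < 94 holds -> v = 10 * 3 + 1 = 31.
Iteration 3: 31 < 94 holds -> v = 31 * 3 + 1 = 94.
Iteration 4: 94 < 94 fails; recursion stops.
SUM(v) = 3 + 10 + 31 + 94 = 138.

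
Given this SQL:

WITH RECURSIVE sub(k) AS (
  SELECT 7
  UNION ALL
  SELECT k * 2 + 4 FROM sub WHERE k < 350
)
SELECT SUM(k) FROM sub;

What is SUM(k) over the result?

1369

Base: k=7.
Iteration 1: 7 < 350 holds -> k = 7 * 2 + 4 = 18.
Iteration 2: 18 < 350 holds -> k = 18 * 2 + 4 = 40.
Iteration 3: 40 < 350 holds -> k = 40 * 2 + 4 = 84.
Iteration 4: 84 < 350 holds -> k = 84 * 2 + 4 = 172.
Iteration 5: 172 < 350 holds -> k = 172 * 2 + 4 = 348.
Iteration 6: 348 < 350 holds -> k = 348 * 2 + 4 = 700.
Iteration 7: 700 < 350 fails; recursion stops.
SUM(k) = 7 + 18 + 40 + 84 + 172 + 348 + 700 = 1369.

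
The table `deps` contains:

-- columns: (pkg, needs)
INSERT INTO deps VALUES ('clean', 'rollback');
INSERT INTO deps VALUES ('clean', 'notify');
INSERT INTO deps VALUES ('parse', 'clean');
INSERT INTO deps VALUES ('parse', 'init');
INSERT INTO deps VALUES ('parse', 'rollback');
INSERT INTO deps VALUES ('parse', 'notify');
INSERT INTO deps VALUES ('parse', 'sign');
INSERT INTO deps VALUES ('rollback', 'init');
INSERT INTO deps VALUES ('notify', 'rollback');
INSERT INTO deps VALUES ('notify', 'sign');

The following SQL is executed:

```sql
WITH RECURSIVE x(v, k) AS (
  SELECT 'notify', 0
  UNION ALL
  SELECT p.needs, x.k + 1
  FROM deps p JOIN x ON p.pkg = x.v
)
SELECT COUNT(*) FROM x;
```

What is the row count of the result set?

4

Base: (notify, k=0).
Iteration 1: edges from {notify} -> (rollback, k=1), (sign, k=1).
Iteration 2: edges from {rollback,sign} -> (init, k=2).
Iteration 3: no outgoing edges from {init}; recursion stops.
Total rows emitted: 4.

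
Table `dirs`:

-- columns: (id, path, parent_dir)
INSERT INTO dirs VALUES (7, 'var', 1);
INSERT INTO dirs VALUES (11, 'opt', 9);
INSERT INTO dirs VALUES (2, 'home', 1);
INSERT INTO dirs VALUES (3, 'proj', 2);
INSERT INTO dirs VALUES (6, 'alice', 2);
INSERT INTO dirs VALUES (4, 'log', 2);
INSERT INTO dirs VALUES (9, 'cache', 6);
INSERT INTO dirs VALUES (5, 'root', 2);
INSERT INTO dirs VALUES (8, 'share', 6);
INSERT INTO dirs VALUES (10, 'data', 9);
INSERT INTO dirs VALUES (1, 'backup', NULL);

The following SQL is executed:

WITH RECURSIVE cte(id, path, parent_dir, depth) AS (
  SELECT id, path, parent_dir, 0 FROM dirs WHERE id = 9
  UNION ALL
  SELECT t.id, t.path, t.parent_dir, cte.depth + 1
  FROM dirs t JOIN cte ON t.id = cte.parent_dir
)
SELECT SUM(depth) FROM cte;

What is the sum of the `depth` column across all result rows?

6

Base: id=9 (cache), parent_dir=6, depth 0.
Iteration 1: join on id=6 -> alice (id 6, parent_dir=2, depth 1).
Iteration 2: join on id=2 -> home (id 2, parent_dir=1, depth 2).
Iteration 3: join on id=1 -> backup (id 1, parent_dir=NULL, depth 3).
Iteration 4: parent_dir is NULL; no match; recursion stops.
SUM(depth) = 0 + 1 + 2 + 3 = 6.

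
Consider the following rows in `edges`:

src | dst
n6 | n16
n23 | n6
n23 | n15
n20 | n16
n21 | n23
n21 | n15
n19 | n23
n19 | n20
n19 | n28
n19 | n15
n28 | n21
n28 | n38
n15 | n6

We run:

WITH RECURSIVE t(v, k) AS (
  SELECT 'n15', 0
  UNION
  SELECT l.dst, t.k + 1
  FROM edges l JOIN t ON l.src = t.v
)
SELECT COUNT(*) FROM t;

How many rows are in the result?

3

Base: (n15, k=0).
Iteration 1: edges from {n15} -> (n6, k=1).
Iteration 2: edges from {n6} -> (n16, k=2).
Iteration 3: no outgoing edges from {n16}; recursion stops.
Total rows emitted: 3.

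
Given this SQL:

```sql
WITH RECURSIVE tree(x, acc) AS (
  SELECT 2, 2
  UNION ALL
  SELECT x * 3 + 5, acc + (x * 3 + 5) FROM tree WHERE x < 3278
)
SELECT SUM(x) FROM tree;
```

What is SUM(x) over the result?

Base: x=2, acc=2.
Iteration 1: 2 < 3278 holds -> x = 2 * 3 + 5 = 11, acc = 2 + 11 = 13.
Iteration 2: 11 < 3278 holds -> x = 11 * 3 + 5 = 38, acc = 13 + 38 = 51.
Iteration 3: 38 < 3278 holds -> x = 38 * 3 + 5 = 119, acc = 51 + 119 = 170.
Iteration 4: 119 < 3278 holds -> x = 119 * 3 + 5 = 362, acc = 170 + 362 = 532.
Iteration 5: 362 < 3278 holds -> x = 362 * 3 + 5 = 1091, acc = 532 + 1091 = 1623.
Iteration 6: 1091 < 3278 holds -> x = 1091 * 3 + 5 = 3278, acc = 1623 + 3278 = 4901.
Iteration 7: 3278 < 3278 fails; recursion stops.
SUM(x) = 2 + 11 + 38 + 119 + 362 + 1091 + 3278 = 4901.

4901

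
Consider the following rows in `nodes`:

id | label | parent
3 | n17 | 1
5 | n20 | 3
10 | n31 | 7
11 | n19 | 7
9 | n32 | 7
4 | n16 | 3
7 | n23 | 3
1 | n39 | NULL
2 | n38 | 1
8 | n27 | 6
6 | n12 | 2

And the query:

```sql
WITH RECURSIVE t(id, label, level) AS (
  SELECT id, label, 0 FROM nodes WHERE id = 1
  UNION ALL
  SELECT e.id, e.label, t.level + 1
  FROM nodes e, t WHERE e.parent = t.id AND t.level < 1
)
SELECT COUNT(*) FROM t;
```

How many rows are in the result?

Base: id=1 (n39) at level 0.
Iteration 1: rows with parent in {1} -> n38 (id 2, level 1), n17 (id 3, level 1).
Iteration 2: level < 1 fails for all current rows; recursion stops.
Total rows emitted: 3.

3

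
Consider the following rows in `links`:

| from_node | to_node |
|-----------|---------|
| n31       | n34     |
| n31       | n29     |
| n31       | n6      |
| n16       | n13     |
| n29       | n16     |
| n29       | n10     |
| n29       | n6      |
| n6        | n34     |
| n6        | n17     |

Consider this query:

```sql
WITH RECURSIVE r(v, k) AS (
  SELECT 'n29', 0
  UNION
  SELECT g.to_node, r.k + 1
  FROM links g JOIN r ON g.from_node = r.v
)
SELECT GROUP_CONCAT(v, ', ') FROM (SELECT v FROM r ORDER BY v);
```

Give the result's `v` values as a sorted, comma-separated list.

Base: (n29, k=0).
Iteration 1: edges from {n29} -> (n10, k=1), (n16, k=1), (n6, k=1).
Iteration 2: edges from {n10,n16,n6} -> (n13, k=2), (n17, k=2), (n34, k=2).
Iteration 3: no outgoing edges from {n13,n17,n34}; recursion stops.

n10, n13, n16, n17, n29, n34, n6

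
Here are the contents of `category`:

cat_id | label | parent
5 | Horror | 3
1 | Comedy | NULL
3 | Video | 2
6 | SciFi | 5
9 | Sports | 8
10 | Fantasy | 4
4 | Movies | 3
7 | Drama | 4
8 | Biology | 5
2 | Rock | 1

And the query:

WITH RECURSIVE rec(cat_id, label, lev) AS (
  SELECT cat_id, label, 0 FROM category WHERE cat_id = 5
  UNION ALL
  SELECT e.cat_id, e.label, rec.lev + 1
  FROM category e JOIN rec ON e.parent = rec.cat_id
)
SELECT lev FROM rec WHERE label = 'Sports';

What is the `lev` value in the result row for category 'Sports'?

Base: cat_id=5 (Horror) at lev 0.
Iteration 1: rows with parent in {5} -> SciFi (id 6, lev 1), Biology (id 8, lev 1).
Iteration 2: rows with parent in {6,8} -> Sports (id 9, lev 2).
Iteration 3: no rows with parent in {9}; recursion stops.

2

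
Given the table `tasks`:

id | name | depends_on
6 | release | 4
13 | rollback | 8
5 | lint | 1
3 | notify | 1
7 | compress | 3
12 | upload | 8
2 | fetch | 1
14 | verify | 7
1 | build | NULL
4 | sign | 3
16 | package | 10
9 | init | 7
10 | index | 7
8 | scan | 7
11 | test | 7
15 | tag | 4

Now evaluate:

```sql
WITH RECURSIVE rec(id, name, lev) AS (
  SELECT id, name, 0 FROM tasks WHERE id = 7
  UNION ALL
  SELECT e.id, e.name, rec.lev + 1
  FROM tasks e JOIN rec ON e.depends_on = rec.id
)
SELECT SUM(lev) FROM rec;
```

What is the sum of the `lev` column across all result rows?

11

Base: id=7 (compress) at lev 0.
Iteration 1: rows with depends_on in {7} -> scan (id 8, lev 1), init (id 9, lev 1), index (id 10, lev 1), test (id 11, lev 1), verify (id 14, lev 1).
Iteration 2: rows with depends_on in {8,9,10,11,14} -> upload (id 12, lev 2), rollback (id 13, lev 2), package (id 16, lev 2).
Iteration 3: no rows with depends_on in {12,13,16}; recursion stops.
SUM(lev) = 0 + 1 + 1 + 1 + 1 + 1 + 2 + 2 + 2 = 11.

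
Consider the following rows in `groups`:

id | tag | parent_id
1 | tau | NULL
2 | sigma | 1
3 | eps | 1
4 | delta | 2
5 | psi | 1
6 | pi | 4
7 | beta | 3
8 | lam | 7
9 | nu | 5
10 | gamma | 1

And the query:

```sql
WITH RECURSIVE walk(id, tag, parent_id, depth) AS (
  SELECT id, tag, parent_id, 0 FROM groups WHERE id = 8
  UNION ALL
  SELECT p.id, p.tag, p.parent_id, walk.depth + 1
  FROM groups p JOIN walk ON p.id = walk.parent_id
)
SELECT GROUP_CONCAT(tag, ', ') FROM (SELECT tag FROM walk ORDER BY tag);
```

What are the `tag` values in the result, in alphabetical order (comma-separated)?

beta, eps, lam, tau

Base: id=8 (lam), parent_id=7, depth 0.
Iteration 1: join on id=7 -> beta (id 7, parent_id=3, depth 1).
Iteration 2: join on id=3 -> eps (id 3, parent_id=1, depth 2).
Iteration 3: join on id=1 -> tau (id 1, parent_id=NULL, depth 3).
Iteration 4: parent_id is NULL; no match; recursion stops.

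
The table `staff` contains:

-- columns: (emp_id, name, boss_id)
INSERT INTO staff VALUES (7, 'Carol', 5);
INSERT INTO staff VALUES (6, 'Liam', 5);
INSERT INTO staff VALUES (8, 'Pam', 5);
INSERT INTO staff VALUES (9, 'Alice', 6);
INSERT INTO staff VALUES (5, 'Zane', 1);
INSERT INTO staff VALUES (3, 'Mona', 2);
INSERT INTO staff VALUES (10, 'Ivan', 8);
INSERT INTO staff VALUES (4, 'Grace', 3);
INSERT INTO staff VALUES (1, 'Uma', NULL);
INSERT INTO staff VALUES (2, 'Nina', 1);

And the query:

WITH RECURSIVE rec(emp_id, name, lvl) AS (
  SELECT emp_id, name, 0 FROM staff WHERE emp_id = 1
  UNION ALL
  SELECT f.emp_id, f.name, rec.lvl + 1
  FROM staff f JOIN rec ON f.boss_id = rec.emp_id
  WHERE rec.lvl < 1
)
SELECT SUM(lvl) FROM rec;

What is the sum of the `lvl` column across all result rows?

Base: emp_id=1 (Uma) at lvl 0.
Iteration 1: rows with boss_id in {1} -> Nina (id 2, lvl 1), Zane (id 5, lvl 1).
Iteration 2: lvl < 1 fails for all current rows; recursion stops.
SUM(lvl) = 0 + 1 + 1 = 2.

2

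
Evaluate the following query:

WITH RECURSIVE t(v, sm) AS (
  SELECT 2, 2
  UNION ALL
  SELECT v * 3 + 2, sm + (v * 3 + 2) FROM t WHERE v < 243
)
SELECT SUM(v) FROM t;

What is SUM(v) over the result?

1086

Base: v=2, sm=2.
Iteration 1: 2 < 243 holds -> v = 2 * 3 + 2 = 8, sm = 2 + 8 = 10.
Iteration 2: 8 < 243 holds -> v = 8 * 3 + 2 = 26, sm = 10 + 26 = 36.
Iteration 3: 26 < 243 holds -> v = 26 * 3 + 2 = 80, sm = 36 + 80 = 116.
Iteration 4: 80 < 243 holds -> v = 80 * 3 + 2 = 242, sm = 116 + 242 = 358.
Iteration 5: 242 < 243 holds -> v = 242 * 3 + 2 = 728, sm = 358 + 728 = 1086.
Iteration 6: 728 < 243 fails; recursion stops.
SUM(v) = 2 + 8 + 26 + 80 + 242 + 728 = 1086.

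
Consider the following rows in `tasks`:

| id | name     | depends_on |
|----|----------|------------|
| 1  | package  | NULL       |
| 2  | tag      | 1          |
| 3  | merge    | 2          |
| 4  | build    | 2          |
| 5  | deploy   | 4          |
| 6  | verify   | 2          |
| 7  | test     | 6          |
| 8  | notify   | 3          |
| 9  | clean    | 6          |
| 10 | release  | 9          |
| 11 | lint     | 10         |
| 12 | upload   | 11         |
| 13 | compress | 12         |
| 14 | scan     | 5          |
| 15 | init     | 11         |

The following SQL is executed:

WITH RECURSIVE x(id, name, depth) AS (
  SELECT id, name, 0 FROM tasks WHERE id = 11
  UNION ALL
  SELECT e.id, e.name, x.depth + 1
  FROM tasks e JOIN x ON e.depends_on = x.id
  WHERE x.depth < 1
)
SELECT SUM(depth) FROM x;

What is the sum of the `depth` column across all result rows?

2

Base: id=11 (lint) at depth 0.
Iteration 1: rows with depends_on in {11} -> upload (id 12, depth 1), init (id 15, depth 1).
Iteration 2: depth < 1 fails for all current rows; recursion stops.
SUM(depth) = 0 + 1 + 1 = 2.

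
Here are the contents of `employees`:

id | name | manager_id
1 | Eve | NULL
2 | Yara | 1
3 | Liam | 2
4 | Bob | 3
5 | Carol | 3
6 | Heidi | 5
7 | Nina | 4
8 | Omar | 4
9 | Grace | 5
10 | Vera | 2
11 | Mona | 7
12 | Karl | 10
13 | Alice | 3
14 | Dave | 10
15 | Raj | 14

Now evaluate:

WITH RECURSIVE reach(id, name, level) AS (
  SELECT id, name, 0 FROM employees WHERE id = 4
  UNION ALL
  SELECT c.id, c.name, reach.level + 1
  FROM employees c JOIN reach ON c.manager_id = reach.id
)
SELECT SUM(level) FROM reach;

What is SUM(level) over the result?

Base: id=4 (Bob) at level 0.
Iteration 1: rows with manager_id in {4} -> Nina (id 7, level 1), Omar (id 8, level 1).
Iteration 2: rows with manager_id in {7,8} -> Mona (id 11, level 2).
Iteration 3: no rows with manager_id in {11}; recursion stops.
SUM(level) = 0 + 1 + 1 + 2 = 4.

4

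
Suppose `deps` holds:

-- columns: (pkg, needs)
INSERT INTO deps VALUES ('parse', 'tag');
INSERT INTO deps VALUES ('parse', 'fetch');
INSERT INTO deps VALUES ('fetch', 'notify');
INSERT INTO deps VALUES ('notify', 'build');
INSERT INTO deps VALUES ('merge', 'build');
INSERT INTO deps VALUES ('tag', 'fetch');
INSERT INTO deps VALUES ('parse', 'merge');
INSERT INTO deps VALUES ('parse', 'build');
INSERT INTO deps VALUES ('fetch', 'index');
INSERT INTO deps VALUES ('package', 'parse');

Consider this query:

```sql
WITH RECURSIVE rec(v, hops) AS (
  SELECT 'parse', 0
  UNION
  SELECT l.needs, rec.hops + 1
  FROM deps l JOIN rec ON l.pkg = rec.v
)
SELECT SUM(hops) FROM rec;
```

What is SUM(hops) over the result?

Base: (parse, hops=0).
Iteration 1: edges from {parse} -> (build, hops=1), (fetch, hops=1), (merge, hops=1), (tag, hops=1).
Iteration 2: edges from {build,fetch,merge,tag} -> (build, hops=2), (fetch, hops=2), (index, hops=2), (notify, hops=2).
Iteration 3: edges from {build,fetch,index,notify} -> (build, hops=3), (index, hops=3), (notify, hops=3).
Iteration 4: edges from {build,index,notify} -> (build, hops=4).
Iteration 5: no outgoing edges from {build}; recursion stops.
SUM(hops) = 0 + 1 + 1 + 1 + 1 + 2 + 2 + 2 + 2 + 3 + 3 + 3 + 4 = 25.

25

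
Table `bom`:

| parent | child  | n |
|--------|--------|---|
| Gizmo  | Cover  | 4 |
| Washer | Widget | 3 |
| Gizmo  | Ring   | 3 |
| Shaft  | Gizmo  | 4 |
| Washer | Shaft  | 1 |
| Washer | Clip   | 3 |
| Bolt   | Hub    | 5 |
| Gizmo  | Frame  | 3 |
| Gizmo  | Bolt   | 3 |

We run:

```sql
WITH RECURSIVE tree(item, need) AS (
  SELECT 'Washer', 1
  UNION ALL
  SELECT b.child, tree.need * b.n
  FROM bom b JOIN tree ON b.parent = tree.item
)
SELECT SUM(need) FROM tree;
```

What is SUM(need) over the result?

Base: (Washer, need=1).
Iteration 1: components of {Washer} -> Clip = 1*3 = 3, Shaft = 1*1 = 1, Widget = 1*3 = 3.
Iteration 2: components of {Clip,Shaft,Widget} -> Gizmo = 1*4 = 4.
Iteration 3: components of {Gizmo} -> Bolt = 4*3 = 12, Cover = 4*4 = 16, Frame = 4*3 = 12, Ring = 4*3 = 12.
Iteration 4: components of {Bolt,Cover,Frame,Ring} -> Hub = 12*5 = 60.
Iteration 5: no further components; recursion stops.
SUM(need) = 1 + 3 + 3 + 1 + 4 + 12 + 12 + 12 + 16 + 60 = 124.

124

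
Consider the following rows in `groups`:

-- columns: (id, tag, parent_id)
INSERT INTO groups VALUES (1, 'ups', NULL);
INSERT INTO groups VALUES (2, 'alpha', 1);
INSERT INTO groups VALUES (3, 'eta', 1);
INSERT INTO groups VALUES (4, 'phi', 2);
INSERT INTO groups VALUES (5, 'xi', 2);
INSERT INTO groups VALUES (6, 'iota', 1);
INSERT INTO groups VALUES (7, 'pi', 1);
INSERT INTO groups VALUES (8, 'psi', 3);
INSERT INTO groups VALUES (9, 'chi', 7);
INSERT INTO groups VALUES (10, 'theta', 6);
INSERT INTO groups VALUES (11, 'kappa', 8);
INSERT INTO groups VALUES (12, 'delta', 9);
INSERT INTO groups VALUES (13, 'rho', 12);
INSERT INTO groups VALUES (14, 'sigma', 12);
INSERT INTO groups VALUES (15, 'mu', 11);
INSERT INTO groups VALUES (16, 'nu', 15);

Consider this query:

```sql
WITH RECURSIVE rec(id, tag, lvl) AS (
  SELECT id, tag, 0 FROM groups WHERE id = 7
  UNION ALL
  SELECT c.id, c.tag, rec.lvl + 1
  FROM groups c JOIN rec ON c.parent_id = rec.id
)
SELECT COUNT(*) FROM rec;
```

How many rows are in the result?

Base: id=7 (pi) at lvl 0.
Iteration 1: rows with parent_id in {7} -> chi (id 9, lvl 1).
Iteration 2: rows with parent_id in {9} -> delta (id 12, lvl 2).
Iteration 3: rows with parent_id in {12} -> rho (id 13, lvl 3), sigma (id 14, lvl 3).
Iteration 4: no rows with parent_id in {13,14}; recursion stops.
Total rows emitted: 5.

5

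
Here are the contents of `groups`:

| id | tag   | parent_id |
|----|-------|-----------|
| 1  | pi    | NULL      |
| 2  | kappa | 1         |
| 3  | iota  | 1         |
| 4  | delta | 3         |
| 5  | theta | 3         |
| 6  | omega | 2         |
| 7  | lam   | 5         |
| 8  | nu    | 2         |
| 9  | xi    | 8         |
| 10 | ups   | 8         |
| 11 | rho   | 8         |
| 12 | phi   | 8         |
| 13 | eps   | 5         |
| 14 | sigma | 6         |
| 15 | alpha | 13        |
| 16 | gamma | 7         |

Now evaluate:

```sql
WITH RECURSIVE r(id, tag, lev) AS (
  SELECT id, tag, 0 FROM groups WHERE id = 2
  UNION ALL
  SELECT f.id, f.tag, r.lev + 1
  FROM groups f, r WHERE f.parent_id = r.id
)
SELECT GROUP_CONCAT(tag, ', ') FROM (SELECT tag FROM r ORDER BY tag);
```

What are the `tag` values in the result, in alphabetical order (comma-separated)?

Base: id=2 (kappa) at lev 0.
Iteration 1: rows with parent_id in {2} -> omega (id 6, lev 1), nu (id 8, lev 1).
Iteration 2: rows with parent_id in {6,8} -> xi (id 9, lev 2), ups (id 10, lev 2), rho (id 11, lev 2), phi (id 12, lev 2), sigma (id 14, lev 2).
Iteration 3: no rows with parent_id in {9,10,11,12,14}; recursion stops.

kappa, nu, omega, phi, rho, sigma, ups, xi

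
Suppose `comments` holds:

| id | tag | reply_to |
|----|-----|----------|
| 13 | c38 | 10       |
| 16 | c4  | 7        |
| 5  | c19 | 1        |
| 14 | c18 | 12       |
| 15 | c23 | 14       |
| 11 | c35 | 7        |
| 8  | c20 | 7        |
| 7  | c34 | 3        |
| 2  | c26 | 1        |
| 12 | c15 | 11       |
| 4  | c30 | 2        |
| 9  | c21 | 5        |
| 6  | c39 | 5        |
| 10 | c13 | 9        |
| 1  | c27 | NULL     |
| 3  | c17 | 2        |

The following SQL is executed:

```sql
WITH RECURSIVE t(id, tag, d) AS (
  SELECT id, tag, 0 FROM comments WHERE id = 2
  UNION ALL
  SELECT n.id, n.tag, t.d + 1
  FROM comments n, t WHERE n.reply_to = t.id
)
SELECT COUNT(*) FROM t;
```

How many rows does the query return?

Base: id=2 (c26) at d 0.
Iteration 1: rows with reply_to in {2} -> c17 (id 3, d 1), c30 (id 4, d 1).
Iteration 2: rows with reply_to in {3,4} -> c34 (id 7, d 2).
Iteration 3: rows with reply_to in {7} -> c20 (id 8, d 3), c35 (id 11, d 3), c4 (id 16, d 3).
Iteration 4: rows with reply_to in {8,11,16} -> c15 (id 12, d 4).
Iteration 5: rows with reply_to in {12} -> c18 (id 14, d 5).
Iteration 6: rows with reply_to in {14} -> c23 (id 15, d 6).
Iteration 7: no rows with reply_to in {15}; recursion stops.
Total rows emitted: 10.

10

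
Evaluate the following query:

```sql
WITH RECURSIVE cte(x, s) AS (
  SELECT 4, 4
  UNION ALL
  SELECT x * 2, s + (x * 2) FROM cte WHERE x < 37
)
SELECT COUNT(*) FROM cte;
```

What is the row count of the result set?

5

Base: x=4, s=4.
Iteration 1: 4 < 37 holds -> x = 4 * 2 = 8, s = 4 + 8 = 12.
Iteration 2: 8 < 37 holds -> x = 8 * 2 = 16, s = 12 + 16 = 28.
Iteration 3: 16 < 37 holds -> x = 16 * 2 = 32, s = 28 + 32 = 60.
Iteration 4: 32 < 37 holds -> x = 32 * 2 = 64, s = 60 + 64 = 124.
Iteration 5: 64 < 37 fails; recursion stops.
Total rows emitted: 5.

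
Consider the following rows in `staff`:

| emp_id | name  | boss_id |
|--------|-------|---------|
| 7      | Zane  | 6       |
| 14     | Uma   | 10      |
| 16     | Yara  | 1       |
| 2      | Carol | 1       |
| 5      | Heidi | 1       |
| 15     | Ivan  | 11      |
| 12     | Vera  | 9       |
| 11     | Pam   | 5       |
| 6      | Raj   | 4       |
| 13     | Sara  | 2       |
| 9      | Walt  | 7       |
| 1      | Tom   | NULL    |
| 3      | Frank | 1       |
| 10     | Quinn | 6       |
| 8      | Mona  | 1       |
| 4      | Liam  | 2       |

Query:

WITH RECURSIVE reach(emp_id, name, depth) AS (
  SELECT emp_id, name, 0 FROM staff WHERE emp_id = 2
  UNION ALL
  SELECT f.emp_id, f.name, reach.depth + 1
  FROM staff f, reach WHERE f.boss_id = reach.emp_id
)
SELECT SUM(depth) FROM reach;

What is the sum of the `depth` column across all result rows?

Base: emp_id=2 (Carol) at depth 0.
Iteration 1: rows with boss_id in {2} -> Liam (id 4, depth 1), Sara (id 13, depth 1).
Iteration 2: rows with boss_id in {4,13} -> Raj (id 6, depth 2).
Iteration 3: rows with boss_id in {6} -> Zane (id 7, depth 3), Quinn (id 10, depth 3).
Iteration 4: rows with boss_id in {7,10} -> Walt (id 9, depth 4), Uma (id 14, depth 4).
Iteration 5: rows with boss_id in {9,14} -> Vera (id 12, depth 5).
Iteration 6: no rows with boss_id in {12}; recursion stops.
SUM(depth) = 0 + 1 + 1 + 2 + 3 + 3 + 4 + 4 + 5 = 23.

23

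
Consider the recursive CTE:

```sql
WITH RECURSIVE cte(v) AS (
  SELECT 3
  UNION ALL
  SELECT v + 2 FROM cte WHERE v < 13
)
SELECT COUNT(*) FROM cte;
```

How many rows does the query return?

Base: v=3.
Iteration 1: 3 < 13 holds -> v = 3 + 2 = 5.
Iteration 2: 5 < 13 holds -> v = 5 + 2 = 7.
Iteration 3: 7 < 13 holds -> v = 7 + 2 = 9.
Iteration 4: 9 < 13 holds -> v = 9 + 2 = 11.
Iteration 5: 11 < 13 holds -> v = 11 + 2 = 13.
Iteration 6: 13 < 13 fails; recursion stops.
Total rows emitted: 6.

6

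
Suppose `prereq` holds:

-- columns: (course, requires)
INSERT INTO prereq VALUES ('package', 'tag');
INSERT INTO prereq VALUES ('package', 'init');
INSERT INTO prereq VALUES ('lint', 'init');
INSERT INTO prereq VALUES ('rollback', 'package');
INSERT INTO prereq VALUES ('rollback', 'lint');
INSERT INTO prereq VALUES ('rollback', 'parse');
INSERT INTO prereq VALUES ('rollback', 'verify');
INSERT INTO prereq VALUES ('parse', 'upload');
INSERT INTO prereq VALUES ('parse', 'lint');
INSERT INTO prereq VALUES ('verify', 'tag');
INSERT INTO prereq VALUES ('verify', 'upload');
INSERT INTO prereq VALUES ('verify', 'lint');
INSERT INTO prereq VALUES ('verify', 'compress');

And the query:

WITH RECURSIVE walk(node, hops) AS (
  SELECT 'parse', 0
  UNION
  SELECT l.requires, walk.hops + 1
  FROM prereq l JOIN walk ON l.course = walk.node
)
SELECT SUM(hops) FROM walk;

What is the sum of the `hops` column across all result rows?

4

Base: (parse, hops=0).
Iteration 1: edges from {parse} -> (lint, hops=1), (upload, hops=1).
Iteration 2: edges from {lint,upload} -> (init, hops=2).
Iteration 3: no outgoing edges from {init}; recursion stops.
SUM(hops) = 0 + 1 + 1 + 2 = 4.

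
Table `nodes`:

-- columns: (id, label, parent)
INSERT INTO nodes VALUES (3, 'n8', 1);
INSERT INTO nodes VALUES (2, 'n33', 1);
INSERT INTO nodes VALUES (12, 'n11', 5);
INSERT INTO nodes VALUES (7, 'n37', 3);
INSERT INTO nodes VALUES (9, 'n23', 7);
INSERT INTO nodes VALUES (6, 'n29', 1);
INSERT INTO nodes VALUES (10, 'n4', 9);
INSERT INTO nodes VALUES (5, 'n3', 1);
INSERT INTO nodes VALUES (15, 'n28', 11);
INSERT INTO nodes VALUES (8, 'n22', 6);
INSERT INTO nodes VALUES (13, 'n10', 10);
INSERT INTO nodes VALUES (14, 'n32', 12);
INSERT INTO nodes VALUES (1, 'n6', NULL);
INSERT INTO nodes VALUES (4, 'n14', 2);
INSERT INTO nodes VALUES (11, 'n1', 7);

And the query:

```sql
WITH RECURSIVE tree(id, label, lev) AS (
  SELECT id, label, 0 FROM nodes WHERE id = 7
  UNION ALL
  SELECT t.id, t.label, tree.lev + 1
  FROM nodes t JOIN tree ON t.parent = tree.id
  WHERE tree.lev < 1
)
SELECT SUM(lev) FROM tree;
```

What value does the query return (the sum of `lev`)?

Base: id=7 (n37) at lev 0.
Iteration 1: rows with parent in {7} -> n23 (id 9, lev 1), n1 (id 11, lev 1).
Iteration 2: lev < 1 fails for all current rows; recursion stops.
SUM(lev) = 0 + 1 + 1 = 2.

2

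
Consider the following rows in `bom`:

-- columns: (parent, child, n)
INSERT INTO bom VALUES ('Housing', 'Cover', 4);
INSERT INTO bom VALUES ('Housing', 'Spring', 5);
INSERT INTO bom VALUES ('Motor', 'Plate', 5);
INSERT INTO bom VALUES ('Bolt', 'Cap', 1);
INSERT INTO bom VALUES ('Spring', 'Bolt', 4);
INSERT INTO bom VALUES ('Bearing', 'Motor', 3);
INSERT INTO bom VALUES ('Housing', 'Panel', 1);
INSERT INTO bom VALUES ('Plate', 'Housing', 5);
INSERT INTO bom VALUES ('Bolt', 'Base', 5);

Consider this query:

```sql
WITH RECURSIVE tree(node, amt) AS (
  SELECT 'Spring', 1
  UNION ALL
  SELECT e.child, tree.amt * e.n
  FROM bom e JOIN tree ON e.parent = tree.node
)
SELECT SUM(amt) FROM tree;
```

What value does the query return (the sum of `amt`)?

Base: (Spring, amt=1).
Iteration 1: components of {Spring} -> Bolt = 1*4 = 4.
Iteration 2: components of {Bolt} -> Base = 4*5 = 20, Cap = 4*1 = 4.
Iteration 3: no further components; recursion stops.
SUM(amt) = 1 + 4 + 20 + 4 = 29.

29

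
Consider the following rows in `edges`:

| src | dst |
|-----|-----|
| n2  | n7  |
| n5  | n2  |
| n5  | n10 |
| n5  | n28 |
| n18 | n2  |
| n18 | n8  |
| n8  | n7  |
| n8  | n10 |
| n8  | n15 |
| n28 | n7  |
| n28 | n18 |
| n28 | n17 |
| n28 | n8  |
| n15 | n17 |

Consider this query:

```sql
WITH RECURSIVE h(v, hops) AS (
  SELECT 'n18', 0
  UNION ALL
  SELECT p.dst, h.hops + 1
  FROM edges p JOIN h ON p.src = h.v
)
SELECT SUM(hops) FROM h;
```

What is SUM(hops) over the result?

Base: (n18, hops=0).
Iteration 1: edges from {n18} -> (n2, hops=1), (n8, hops=1).
Iteration 2: edges from {n2,n8} -> (n10, hops=2), (n15, hops=2), (n7, hops=2) x2. [UNION ALL keeps all 4 new rows, including repeats]
Iteration 3: edges from {n10,n15,n7} -> (n17, hops=3).
Iteration 4: no outgoing edges from {n17}; recursion stops.
SUM(hops) = 0 + 1 + 1 + 2 + 2 + 2 + 2 + 3 = 13.

13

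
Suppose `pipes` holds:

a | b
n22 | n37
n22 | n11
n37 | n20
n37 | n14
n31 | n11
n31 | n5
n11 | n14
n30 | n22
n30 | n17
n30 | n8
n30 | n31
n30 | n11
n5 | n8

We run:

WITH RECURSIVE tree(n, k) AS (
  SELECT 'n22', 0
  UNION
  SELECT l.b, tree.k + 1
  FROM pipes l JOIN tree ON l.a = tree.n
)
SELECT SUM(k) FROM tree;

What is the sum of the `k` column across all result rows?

Base: (n22, k=0).
Iteration 1: edges from {n22} -> (n11, k=1), (n37, k=1).
Iteration 2: edges from {n11,n37} -> (n14, k=2), (n20, k=2). [UNION drops 1 duplicate row(s)]
Iteration 3: no outgoing edges from {n14,n20}; recursion stops.
SUM(k) = 0 + 1 + 1 + 2 + 2 = 6.

6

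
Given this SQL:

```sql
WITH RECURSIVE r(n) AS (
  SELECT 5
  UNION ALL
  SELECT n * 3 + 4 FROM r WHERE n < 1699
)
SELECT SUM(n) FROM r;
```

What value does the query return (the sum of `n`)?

Base: n=5.
Iteration 1: 5 < 1699 holds -> n = 5 * 3 + 4 = 19.
Iteration 2: 19 < 1699 holds -> n = 19 * 3 + 4 = 61.
Iteration 3: 61 < 1699 holds -> n = 61 * 3 + 4 = 187.
Iteration 4: 187 < 1699 holds -> n = 187 * 3 + 4 = 565.
Iteration 5: 565 < 1699 holds -> n = 565 * 3 + 4 = 1699.
Iteration 6: 1699 < 1699 fails; recursion stops.
SUM(n) = 5 + 19 + 61 + 187 + 565 + 1699 = 2536.

2536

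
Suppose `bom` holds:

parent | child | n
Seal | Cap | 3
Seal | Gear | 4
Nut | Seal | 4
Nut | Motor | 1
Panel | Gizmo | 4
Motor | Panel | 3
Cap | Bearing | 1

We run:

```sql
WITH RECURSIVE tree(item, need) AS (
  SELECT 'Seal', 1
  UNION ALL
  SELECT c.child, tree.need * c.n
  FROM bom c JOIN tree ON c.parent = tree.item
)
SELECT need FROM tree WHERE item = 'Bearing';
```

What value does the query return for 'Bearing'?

3

Base: (Seal, need=1).
Iteration 1: components of {Seal} -> Cap = 1*3 = 3, Gear = 1*4 = 4.
Iteration 2: components of {Cap,Gear} -> Bearing = 3*1 = 3.
Iteration 3: no further components; recursion stops.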